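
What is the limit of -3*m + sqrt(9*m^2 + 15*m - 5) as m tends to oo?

5/2

This has the form ∞ − ∞. Multiply and divide by the conjugate √(9*m^2 + 15*m - 5) + 3m.
That gives (15m - 5) / (√(9*m^2 + 15*m - 5) + 3m).
Divide numerator and denominator by m: the limit is 15/(2·3) = 5/2.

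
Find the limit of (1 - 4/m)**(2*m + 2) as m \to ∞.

e^(-8)

Write it as [(1 - 4/m)^m]^(2) · (1 - 4/m)^(2). The bracketed term tends to e^(-4) and the second factor to 1, so the limit is e^(-8).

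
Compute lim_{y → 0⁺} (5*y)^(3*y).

1

Base → 0⁺ and exponent → 0⁺: a 0^0 form.
Take logs: 3y·ln(5y). This is 0·(−∞); rewriting as ln(5y)/(1/(3y)) and applying L'Hôpital gives 0.
Hence the limit is e^0 = 1.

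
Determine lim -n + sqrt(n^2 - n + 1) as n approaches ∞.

This has the form ∞ − ∞. Multiply and divide by the conjugate √(n^2 - n + 1) + n.
That gives (-n + 1) / (√(n^2 - n + 1) + n).
Divide numerator and denominator by n: the limit is -1/(2·1) = -1/2.

-1/2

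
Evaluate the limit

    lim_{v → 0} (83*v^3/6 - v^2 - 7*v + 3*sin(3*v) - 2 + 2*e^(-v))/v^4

1/12

Substitution gives 0/0; apply L'Hôpital's rule 4 times.
After differentiating numerator and denominator 4 times the quotient is (243*sin(3*v) + 2*e^(-v))/(24); at v = 0 this is 1/12.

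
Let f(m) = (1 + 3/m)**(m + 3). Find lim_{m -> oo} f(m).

Write it as [(1 + 3/m)^m]^(1) · (1 + 3/m)^(3). The bracketed term tends to e^(3) and the second factor to 1, so the limit is e^(3).

e^(3)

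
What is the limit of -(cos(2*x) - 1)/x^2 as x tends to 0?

2

Direct substitution gives 0/0.
Apply L'Hôpital: lim (-2*sin(2*x))/(-2*x), still 0/0.
After 2 applications of L'Hôpital's rule the quotient is (-4*cos(2*x))/(-2); substituting x = 0 gives 2.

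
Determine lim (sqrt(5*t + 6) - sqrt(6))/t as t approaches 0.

Substitution gives 0/0. Multiply numerator and denominator by the conjugate √(6 + 5t) + √6.
The numerator becomes (6 + 5t) − 6 = 5t, so the expression simplifies to 5/(√(6 + 5t) + √6).
Letting t → 0 gives 5/(2√6) = 5*√(6)/12.

5*√(6)/12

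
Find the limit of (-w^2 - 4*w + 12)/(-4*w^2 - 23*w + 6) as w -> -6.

At w = -6 both the top and bottom vanish — a removable singularity. Factoring out (w + 6) from each leaves (2 - w)/(1 - 4*w), which at w = -6 equals 8/25.

8/25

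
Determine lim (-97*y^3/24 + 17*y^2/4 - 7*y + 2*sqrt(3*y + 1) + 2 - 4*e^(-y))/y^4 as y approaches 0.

Substitution gives 0/0 (the numerator vanishes to order 4).
Expand each term to order y^4: the coefficient of y^4 in 2·√(1 + 3y) is -405/64 and in -4·e^(-y) is -1/6.
Lower-order terms cancel with the polynomial part, so the numerator is (-1247/192)·y^4 + o(y^4), and the limit is (-1247/192)/(1) = -1247/192.

-1247/192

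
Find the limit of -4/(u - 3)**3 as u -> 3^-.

As u → 3⁻, (u - 3) → 0⁻, so (u - 3)^3 → 0⁻ and -4/(u - 3)^3 → ∞.

∞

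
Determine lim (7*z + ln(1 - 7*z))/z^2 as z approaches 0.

-49/2

Direct substitution gives 0/0.
Apply L'Hôpital: lim (7 - 7/(1 - 7*z))/(2*z), still 0/0.
After 2 applications of L'Hôpital's rule the quotient is (-49/(1 - 7*z)^2)/(2); substituting z = 0 gives -49/2.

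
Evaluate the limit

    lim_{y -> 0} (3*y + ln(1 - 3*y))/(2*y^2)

-9/4

Direct substitution gives 0/0.
Apply L'Hôpital: lim (3 - 3/(1 - 3*y))/(4*y), still 0/0.
After 2 applications of L'Hôpital's rule the quotient is (-9/(1 - 3*y)^2)/(4); substituting y = 0 gives -9/4.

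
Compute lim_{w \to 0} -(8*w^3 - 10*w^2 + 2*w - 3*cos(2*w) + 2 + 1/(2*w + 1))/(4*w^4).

Substitution gives 0/0 (the numerator vanishes to order 4).
Expand each term to order w^4: the coefficient of w^4 in -3·cos(2w) is -2 and in 1/(1 + 2w) is 16.
Lower-order terms cancel with the polynomial part, so the numerator is (14)·w^4 + o(w^4), and the limit is (14)/(-4) = -7/2.

-7/2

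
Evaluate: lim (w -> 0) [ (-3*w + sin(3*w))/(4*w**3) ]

-9/8

Direct substitution gives 0/0.
Apply L'Hôpital: lim (3*cos(3*w) - 3)/(12*w^2), still 0/0.
Apply L'Hôpital: lim (-9*sin(3*w))/(24*w), still 0/0.
After 3 applications of L'Hôpital's rule the quotient is (-27*cos(3*w))/(24); substituting w = 0 gives -9/8.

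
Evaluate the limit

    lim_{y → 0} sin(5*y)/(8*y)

Substitution gives 0/0.
Write it as (5/8)·sin(5y)/(5y); since sin(u)/u → 1, the limit is 5/8.

5/8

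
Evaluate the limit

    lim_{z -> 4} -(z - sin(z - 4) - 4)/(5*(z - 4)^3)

Direct substitution gives 0/0.
Apply L'Hôpital: lim (1 - cos(z - 4))/(-15*(z - 4)^2), still 0/0.
Apply L'Hôpital: lim (sin(z - 4))/(120 - 30*z), still 0/0.
After 3 applications of L'Hôpital's rule the quotient is (cos(z - 4))/(-30); substituting z = 4 gives -1/30.

-1/30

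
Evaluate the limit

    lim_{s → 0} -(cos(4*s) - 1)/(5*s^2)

Direct substitution gives 0/0.
Apply L'Hôpital: lim (-4*sin(4*s))/(-10*s), still 0/0.
After 2 applications of L'Hôpital's rule the quotient is (-16*cos(4*s))/(-10); substituting s = 0 gives 8/5.

8/5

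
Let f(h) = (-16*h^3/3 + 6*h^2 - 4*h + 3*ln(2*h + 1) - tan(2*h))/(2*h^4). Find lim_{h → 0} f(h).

Substitution gives 0/0 (the numerator vanishes to order 4).
Expand each term to order h^4: the coefficient of h^4 in −tan(2h) is 0 and in 3·ln(1 + 2h) is -12.
Lower-order terms cancel with the polynomial part, so the numerator is (-12)·h^4 + o(h^4), and the limit is (-12)/(2) = -6.

-6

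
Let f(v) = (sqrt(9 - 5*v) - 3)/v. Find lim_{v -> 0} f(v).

-5/6

A 0/0 form; rationalise with √(9 - 5v) + √9. This collapses the numerator to -5v, leaving -5/(√(9 - 5v) + √9) → -5/(2√9) = -5/6.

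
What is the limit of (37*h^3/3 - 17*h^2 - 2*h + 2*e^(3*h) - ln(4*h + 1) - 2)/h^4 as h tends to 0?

283/4

Substitution gives 0/0; apply L'Hôpital's rule 4 times.
After differentiating numerator and denominator 4 times the quotient is (162*e^(3*h) + 1536/(4*h + 1)^4)/(24); at h = 0 this is 283/4.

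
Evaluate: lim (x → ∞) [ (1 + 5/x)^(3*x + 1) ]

Write it as [(1 + 5/x)^x]^(3) · (1 + 5/x)^(1). The bracketed term tends to e^(5) and the second factor to 1, so the limit is e^(15).

e^(15)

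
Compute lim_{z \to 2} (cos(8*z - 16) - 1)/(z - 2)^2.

Direct substitution gives 0/0.
Apply L'Hôpital: lim (-8*sin(8*z - 16))/(2*z - 4), still 0/0.
After 2 applications of L'Hôpital's rule the quotient is (-64*cos(8*z - 16))/(2); substituting z = 2 gives -32.

-32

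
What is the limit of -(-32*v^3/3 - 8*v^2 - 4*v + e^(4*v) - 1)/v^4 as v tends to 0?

Direct substitution gives 0/0.
Apply L'Hôpital: lim (-32*v^2 - 16*v + 4*e^(4*v) - 4)/(-4*v^3), still 0/0.
Apply L'Hôpital: lim (-64*v + 16*e^(4*v) - 16)/(-12*v^2), still 0/0.
Apply L'Hôpital: lim (64*e^(4*v) - 64)/(-24*v), still 0/0.
After 4 applications of L'Hôpital's rule the quotient is (256*e^(4*v))/(-24); substituting v = 0 gives -32/3.

-32/3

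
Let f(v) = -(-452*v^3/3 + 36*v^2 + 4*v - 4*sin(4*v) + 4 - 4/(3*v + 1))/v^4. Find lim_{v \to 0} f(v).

Substitution gives 0/0 (the numerator vanishes to order 4).
Expand each term to order v^4: the coefficient of v^4 in -4·sin(4v) is 0 and in -4·1/(1 + 3v) is -324.
Lower-order terms cancel with the polynomial part, so the numerator is (-324)·v^4 + o(v^4), and the limit is (-324)/(-1) = 324.

324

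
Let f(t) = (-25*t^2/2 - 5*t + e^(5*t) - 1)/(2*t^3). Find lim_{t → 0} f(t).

Direct substitution gives 0/0.
Apply L'Hôpital: lim (-25*t + 5*e^(5*t) - 5)/(6*t^2), still 0/0.
Apply L'Hôpital: lim (25*e^(5*t) - 25)/(12*t), still 0/0.
After 3 applications of L'Hôpital's rule the quotient is (125*e^(5*t))/(12); substituting t = 0 gives 125/12.

125/12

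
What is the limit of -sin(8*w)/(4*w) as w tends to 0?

-2

Substitution gives 0/0.
Write it as (8/(-4))·sin(8w)/(8w); since sin(u)/u → 1, the limit is -2.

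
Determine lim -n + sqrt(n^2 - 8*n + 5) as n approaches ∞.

This has the form ∞ − ∞. Multiply and divide by the conjugate √(n^2 - 8*n + 5) + n.
That gives (-8n + 5) / (√(n^2 - 8*n + 5) + n).
Divide numerator and denominator by n: the limit is -8/(2·1) = -4.

-4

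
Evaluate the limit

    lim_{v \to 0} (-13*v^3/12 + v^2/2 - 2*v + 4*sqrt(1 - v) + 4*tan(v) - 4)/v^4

Substitution gives 0/0; apply L'Hôpital's rule 4 times.
After differentiating numerator and denominator 4 times the quotient is (96*tan(v)^3/cos(v)^2 + 64*tan(v)/cos(v)^2 - 15/(4*(1 - v)^(7/2)))/(24); at v = 0 this is -5/32.

-5/32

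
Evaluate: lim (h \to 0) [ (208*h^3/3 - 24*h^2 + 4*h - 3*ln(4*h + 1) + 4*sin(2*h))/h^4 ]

Substitution gives 0/0; apply L'Hôpital's rule 4 times.
After differentiating numerator and denominator 4 times the quotient is (64*sin(2*h) + 4608/(4*h + 1)^4)/(24); at h = 0 this is 192.

192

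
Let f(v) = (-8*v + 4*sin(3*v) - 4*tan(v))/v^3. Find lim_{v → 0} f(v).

-58/3

Substitution gives 0/0; apply L'Hôpital's rule 3 times.
After differentiating numerator and denominator 3 times the quotient is (-108*cos(3*v) - 24*tan(v)^4 - 32*tan(v)^2 - 8)/(6); at v = 0 this is -58/3.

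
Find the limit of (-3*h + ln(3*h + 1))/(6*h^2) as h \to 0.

-3/4

Direct substitution gives 0/0.
Apply L'Hôpital: lim (-3 + 3/(3*h + 1))/(12*h), still 0/0.
After 2 applications of L'Hôpital's rule the quotient is (-9/(3*h + 1)^2)/(12); substituting h = 0 gives -3/4.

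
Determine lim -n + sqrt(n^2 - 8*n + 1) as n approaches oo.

-4

An ∞ − ∞ form. Rationalising with the conjugate, the difference becomes (-8n + 1) / (√(n^2 - 8*n + 1) + n).
For large n the denominator behaves like 2·n, so the quotient tends to -8/2 = -4.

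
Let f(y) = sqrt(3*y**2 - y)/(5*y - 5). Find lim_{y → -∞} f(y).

-√(3)/5

For large |y|, √(3*y^2 - y) ≈ √3·|y| and the denominator ≈ 5y.
Since y → −∞, |y| = −y, giving −√3/(5) = -√(3)/5.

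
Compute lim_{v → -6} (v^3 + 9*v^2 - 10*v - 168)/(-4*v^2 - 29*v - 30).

Direct substitution gives 0/0, so factor. Both numerator and denominator have (v + 6) as a factor.
After cancelling, the expression reduces to (v^2 + 3*v - 28)/(-4*v - 5).
Substituting v = -6 gives -10/19.

-10/19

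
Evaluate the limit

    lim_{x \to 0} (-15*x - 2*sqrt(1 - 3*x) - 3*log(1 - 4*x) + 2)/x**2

Substitution gives 0/0 (the numerator vanishes to order 2).
Expand each term to order x^2: the coefficient of x^2 in -2·√(1 - 3x) is 9/4 and in -3·ln(1 - 4x) is 24.
Lower-order terms cancel with the polynomial part, so the numerator is (105/4)·x^2 + o(x^2), and the limit is (105/4)/(1) = 105/4.

105/4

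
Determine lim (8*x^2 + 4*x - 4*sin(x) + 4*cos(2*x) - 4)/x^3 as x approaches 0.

2/3

Substitution gives 0/0; apply L'Hôpital's rule 3 times.
After differentiating numerator and denominator 3 times the quotient is (4*(16*sin(x) + 1)*cos(x))/(6); at x = 0 this is 2/3.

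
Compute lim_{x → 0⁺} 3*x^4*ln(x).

0

This is a 0·(−∞) form. Rewrite as 3·ln(x) / x^(−4) and apply L'Hôpital:
the derivative quotient is 3·(1/x) / (−4·x^(−5)) = (-3/4)·x^4 → 0.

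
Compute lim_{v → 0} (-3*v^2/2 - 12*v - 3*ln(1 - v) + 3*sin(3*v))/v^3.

-25/2

Substitution gives 0/0 (the numerator vanishes to order 3).
Expand each term to order v^3: the coefficient of v^3 in 3·sin(3v) is -27/2 and in -3·ln(1 - v) is 1.
Lower-order terms cancel with the polynomial part, so the numerator is (-25/2)·v^3 + o(v^3), and the limit is (-25/2)/(1) = -25/2.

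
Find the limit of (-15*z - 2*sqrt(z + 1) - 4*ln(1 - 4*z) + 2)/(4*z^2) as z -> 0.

Substitution gives 0/0 (the numerator vanishes to order 2).
Expand each term to order z^2: the coefficient of z^2 in -2·√(1 + z) is 1/4 and in -4·ln(1 - 4z) is 32.
Lower-order terms cancel with the polynomial part, so the numerator is (129/4)·z^2 + o(z^2), and the limit is (129/4)/(4) = 129/16.

129/16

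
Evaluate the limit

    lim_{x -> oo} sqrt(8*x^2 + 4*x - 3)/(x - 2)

For large |x|, √(8*x^2 + 4*x - 3) ≈ √8·|x| and the denominator ≈ x.
Since x → +∞, |x| = x, giving √8/(1) = 2*√(2).

2*√(2)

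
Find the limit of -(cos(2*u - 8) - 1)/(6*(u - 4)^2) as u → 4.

1/3

Direct substitution gives 0/0.
Apply L'Hôpital: lim (-2*sin(2*u - 8))/(48 - 12*u), still 0/0.
After 2 applications of L'Hôpital's rule the quotient is (-4*cos(2*u - 8))/(-12); substituting u = 4 gives 1/3.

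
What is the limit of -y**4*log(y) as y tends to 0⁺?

This is a 0·(−∞) form. Rewrite as -1·ln(y) / y^(−4) and apply L'Hôpital:
the derivative quotient is -1·(1/y) / (−4·y^(−5)) = (1/4)·y^4 → 0.

0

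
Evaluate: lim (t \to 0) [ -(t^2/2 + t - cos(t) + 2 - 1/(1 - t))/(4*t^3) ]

Substitution gives 0/0; apply L'Hôpital's rule 3 times.
After differentiating numerator and denominator 3 times the quotient is (-sin(t) - 6/(t - 1)^4)/(-24); at t = 0 this is 1/4.

1/4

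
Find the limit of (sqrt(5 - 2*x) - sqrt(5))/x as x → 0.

Substitution gives 0/0. Multiply numerator and denominator by the conjugate √(5 - 2x) + √5.
The numerator becomes (5 - 2x) − 5 = -2x, so the expression simplifies to -2/(√(5 - 2x) + √5).
Letting x → 0 gives -2/(2√5) = -√(5)/5.

-√(5)/5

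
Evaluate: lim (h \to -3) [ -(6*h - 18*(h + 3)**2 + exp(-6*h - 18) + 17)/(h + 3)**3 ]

Direct substitution gives 0/0.
Apply L'Hôpital: lim (-36*h - 6*e^(-6*h - 18) - 102)/(-3*(h + 3)^2), still 0/0.
Apply L'Hôpital: lim (36*e^(-6*h - 18) - 36)/(-6*h - 18), still 0/0.
After 3 applications of L'Hôpital's rule the quotient is (-216*e^(-6*h - 18))/(-6); substituting h = -3 gives 36.

36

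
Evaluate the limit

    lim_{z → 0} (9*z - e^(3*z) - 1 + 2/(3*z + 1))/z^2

Substitution gives 0/0; apply L'Hôpital's rule 2 times.
After differentiating numerator and denominator 2 times the quotient is (-9*e^(3*z) + 36/(3*z + 1)^3)/(2); at z = 0 this is 27/2.

27/2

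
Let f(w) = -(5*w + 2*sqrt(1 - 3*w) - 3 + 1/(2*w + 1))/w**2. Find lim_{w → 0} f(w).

Substitution gives 0/0; apply L'Hôpital's rule 2 times.
After differentiating numerator and denominator 2 times the quotient is (8/(2*w + 1)^3 - 9/(2*(1 - 3*w)^(3/2)))/(-2); at w = 0 this is -7/4.

-7/4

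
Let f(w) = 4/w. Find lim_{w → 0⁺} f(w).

As w → 0⁺, (w) → 0⁺, so (w)^1 → 0⁺ and 4/(w)^1 → ∞.

∞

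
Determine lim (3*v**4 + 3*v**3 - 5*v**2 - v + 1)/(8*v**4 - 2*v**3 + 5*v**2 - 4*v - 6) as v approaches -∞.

Numerator and denominator both have degree 4.
Dividing every term by v^4, all lower-order terms vanish and the limit is the ratio of leading coefficients, 3/(8) = 3/8.

3/8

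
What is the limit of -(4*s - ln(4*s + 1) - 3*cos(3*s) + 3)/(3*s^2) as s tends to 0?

-43/6

Substitution gives 0/0; apply L'Hôpital's rule 2 times.
After differentiating numerator and denominator 2 times the quotient is (27*cos(3*s) + 16/(4*s + 1)^2)/(-6); at s = 0 this is -43/6.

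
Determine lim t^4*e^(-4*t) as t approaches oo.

Write as t^4/e^{4t}, an ∞/∞ form.
Exponential growth dominates any polynomial, so repeated L'Hôpital (or the standard result) gives 0.

0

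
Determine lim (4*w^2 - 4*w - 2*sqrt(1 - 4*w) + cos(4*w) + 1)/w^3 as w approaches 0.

Substitution gives 0/0; apply L'Hôpital's rule 3 times.
After differentiating numerator and denominator 3 times the quotient is (64*sin(4*w) + 48/(1 - 4*w)^(5/2))/(6); at w = 0 this is 8.

8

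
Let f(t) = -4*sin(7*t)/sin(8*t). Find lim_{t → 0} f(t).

-7/2

Substitution gives 0/0.
Divide numerator and denominator by t: sin(7t)/t → 7 and sin(8t)/t → 8, so the limit is -4·7/8 = -7/2.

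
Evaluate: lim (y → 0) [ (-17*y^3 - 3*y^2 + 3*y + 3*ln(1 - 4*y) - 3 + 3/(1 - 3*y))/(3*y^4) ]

Substitution gives 0/0; apply L'Hôpital's rule 4 times.
After differentiating numerator and denominator 4 times the quotient is (-4608/(4*y - 1)^4 - 5832/(3*y - 1)^5)/(72); at y = 0 this is 17.

17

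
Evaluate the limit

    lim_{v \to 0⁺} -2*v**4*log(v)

0

This is a 0·(−∞) form. Rewrite as -2·ln(v) / v^(−4) and apply L'Hôpital:
the derivative quotient is -2·(1/v) / (−4·v^(−5)) = (2/4)·v^4 → 0.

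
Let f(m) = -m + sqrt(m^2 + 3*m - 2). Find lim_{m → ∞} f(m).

This has the form ∞ − ∞. Multiply and divide by the conjugate √(m^2 + 3*m - 2) + m.
That gives (3m - 2) / (√(m^2 + 3*m - 2) + m).
Divide numerator and denominator by m: the limit is 3/(2·1) = 3/2.

3/2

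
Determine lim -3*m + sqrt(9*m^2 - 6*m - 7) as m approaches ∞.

-1

An ∞ − ∞ form. Rationalising with the conjugate, the difference becomes (-6m - 7) / (√(9*m^2 - 6*m - 7) + 3m).
For large m the denominator behaves like 2·3m, so the quotient tends to -6/6 = -1.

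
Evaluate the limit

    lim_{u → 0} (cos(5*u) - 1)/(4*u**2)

Direct substitution gives 0/0.
Apply L'Hôpital: lim (-5*sin(5*u))/(8*u), still 0/0.
After 2 applications of L'Hôpital's rule the quotient is (-25*cos(5*u))/(8); substituting u = 0 gives -25/8.

-25/8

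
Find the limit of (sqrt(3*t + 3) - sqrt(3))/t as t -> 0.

Substitution gives 0/0. Multiply numerator and denominator by the conjugate √(3 + 3t) + √3.
The numerator becomes (3 + 3t) − 3 = 3t, so the expression simplifies to 3/(√(3 + 3t) + √3).
Letting t → 0 gives 3/(2√3) = √(3)/2.

√(3)/2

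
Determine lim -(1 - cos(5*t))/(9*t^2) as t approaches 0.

Substitution gives 0/0.
Use (1 − cos u)/u² → 1/2 with u = 5t: the limit is 5²/(2·(-9)) = -25/18.

-25/18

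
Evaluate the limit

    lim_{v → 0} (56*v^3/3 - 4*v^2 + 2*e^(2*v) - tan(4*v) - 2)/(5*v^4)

Substitution gives 0/0; apply L'Hôpital's rule 4 times.
After differentiating numerator and denominator 4 times the quotient is (32*e^(2*v) - 6144*tan(4*v)^5 - 10240*tan(4*v)^3 - 4096*tan(4*v))/(120); at v = 0 this is 4/15.

4/15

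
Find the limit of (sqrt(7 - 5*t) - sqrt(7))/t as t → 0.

A 0/0 form; rationalise with √(7 - 5t) + √7. This collapses the numerator to -5t, leaving -5/(√(7 - 5t) + √7) → -5/(2√7) = -5*√(7)/14.

-5*√(7)/14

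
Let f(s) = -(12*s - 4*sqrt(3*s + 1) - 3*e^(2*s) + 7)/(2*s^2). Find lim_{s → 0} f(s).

3/4

Substitution gives 0/0 (the numerator vanishes to order 2).
Expand each term to order s^2: the coefficient of s^2 in -3·e^(2s) is -6 and in -4·√(1 + 3s) is 9/2.
Lower-order terms cancel with the polynomial part, so the numerator is (-3/2)·s^2 + o(s^2), and the limit is (-3/2)/(-2) = 3/4.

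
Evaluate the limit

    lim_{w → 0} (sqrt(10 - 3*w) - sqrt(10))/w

-3*√(10)/20

A 0/0 form; rationalise with √(10 - 3w) + √10. This collapses the numerator to -3w, leaving -3/(√(10 - 3w) + √10) → -3/(2√10) = -3*√(10)/20.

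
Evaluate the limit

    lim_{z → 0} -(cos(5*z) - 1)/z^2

25/2

Direct substitution gives 0/0.
Apply L'Hôpital: lim (-5*sin(5*z))/(-2*z), still 0/0.
After 2 applications of L'Hôpital's rule the quotient is (-25*cos(5*z))/(-2); substituting z = 0 gives 25/2.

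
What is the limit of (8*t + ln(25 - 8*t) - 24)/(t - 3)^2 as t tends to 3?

Direct substitution gives 0/0.
Apply L'Hôpital: lim (8 - 8/(25 - 8*t))/(2*t - 6), still 0/0.
After 2 applications of L'Hôpital's rule the quotient is (-64/(25 - 8*t)^2)/(2); substituting t = 3 gives -32.

-32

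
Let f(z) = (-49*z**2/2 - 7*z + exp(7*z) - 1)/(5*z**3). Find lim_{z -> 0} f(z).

Direct substitution gives 0/0.
Apply L'Hôpital: lim (-49*z + 7*e^(7*z) - 7)/(15*z^2), still 0/0.
Apply L'Hôpital: lim (49*e^(7*z) - 49)/(30*z), still 0/0.
After 3 applications of L'Hôpital's rule the quotient is (343*e^(7*z))/(30); substituting z = 0 gives 343/30.

343/30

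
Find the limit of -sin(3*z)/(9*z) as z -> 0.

-1/3

Substitution gives 0/0.
Write it as (3/(-9))·sin(3z)/(3z); since sin(u)/u → 1, the limit is -1/3.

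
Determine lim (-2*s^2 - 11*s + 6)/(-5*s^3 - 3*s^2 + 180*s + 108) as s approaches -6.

Since s = -6 makes numerator and denominator zero, (s + 6) divides both.
Cancelling it gives (1 - 2*s)/(-5*s^2 + 27*s + 18); now plug in s = -6 to get -13/324.

-13/324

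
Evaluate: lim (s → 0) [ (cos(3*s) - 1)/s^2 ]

Direct substitution gives 0/0.
Apply L'Hôpital: lim (-3*sin(3*s))/(2*s), still 0/0.
After 2 applications of L'Hôpital's rule the quotient is (-9*cos(3*s))/(2); substituting s = 0 gives -9/2.

-9/2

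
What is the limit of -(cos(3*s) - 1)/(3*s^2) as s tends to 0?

3/2

Direct substitution gives 0/0.
Apply L'Hôpital: lim (-3*sin(3*s))/(-6*s), still 0/0.
After 2 applications of L'Hôpital's rule the quotient is (-9*cos(3*s))/(-6); substituting s = 0 gives 3/2.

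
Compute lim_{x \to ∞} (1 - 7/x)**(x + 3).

Write it as [(1 - 7/x)^x]^(1) · (1 - 7/x)^(3). The bracketed term tends to e^(-7) and the second factor to 1, so the limit is e^(-7).

e^(-7)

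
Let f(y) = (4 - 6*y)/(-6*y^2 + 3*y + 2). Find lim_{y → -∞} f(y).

0

The denominator has degree 2 and the numerator degree 1. Dividing numerator and denominator by y^2 sends every term to 0 except the leading denominator term, so the limit is 0.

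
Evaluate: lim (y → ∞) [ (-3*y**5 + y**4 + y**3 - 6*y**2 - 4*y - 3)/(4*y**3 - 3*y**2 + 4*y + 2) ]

The numerator has higher degree (5 > 3); the quotient behaves like (-3/(4))·y^2 for large |y|.
As y → +∞ this diverges to -∞.

-∞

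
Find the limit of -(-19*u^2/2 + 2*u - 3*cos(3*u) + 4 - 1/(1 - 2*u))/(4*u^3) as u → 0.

2

Substitution gives 0/0; apply L'Hôpital's rule 3 times.
After differentiating numerator and denominator 3 times the quotient is (-81*sin(3*u) - 48/(2*u - 1)^4)/(-24); at u = 0 this is 2.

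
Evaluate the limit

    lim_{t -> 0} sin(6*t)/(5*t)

6/5

Substitution gives 0/0.
Write it as (6/5)·sin(6t)/(6t); since sin(u)/u → 1, the limit is 6/5.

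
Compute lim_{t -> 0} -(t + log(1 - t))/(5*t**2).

1/10

Direct substitution gives 0/0.
Apply L'Hôpital: lim (1 - 1/(1 - t))/(-10*t), still 0/0.
After 2 applications of L'Hôpital's rule the quotient is (-1/(1 - t)^2)/(-10); substituting t = 0 gives 1/10.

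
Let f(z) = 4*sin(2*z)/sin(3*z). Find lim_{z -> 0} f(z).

8/3

Substitution gives 0/0.
Divide numerator and denominator by z: sin(2z)/z → 2 and sin(3z)/z → 3, so the limit is 4·2/3 = 8/3.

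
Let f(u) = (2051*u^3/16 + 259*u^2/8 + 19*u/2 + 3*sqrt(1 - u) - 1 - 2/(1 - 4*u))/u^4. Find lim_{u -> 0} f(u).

Substitution gives 0/0 (the numerator vanishes to order 4).
Expand each term to order u^4: the coefficient of u^4 in 3·√(1 - u) is -15/128 and in -2·1/(1 - 4u) is -512.
Lower-order terms cancel with the polynomial part, so the numerator is (-65551/128)·u^4 + o(u^4), and the limit is (-65551/128)/(1) = -65551/128.

-65551/128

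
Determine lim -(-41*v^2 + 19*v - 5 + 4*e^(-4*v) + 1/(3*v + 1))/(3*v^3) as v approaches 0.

209/9

Substitution gives 0/0 (the numerator vanishes to order 3).
Expand each term to order v^3: the coefficient of v^3 in 4·e^(-4v) is -128/3 and in 1/(1 + 3v) is -27.
Lower-order terms cancel with the polynomial part, so the numerator is (-209/3)·v^3 + o(v^3), and the limit is (-209/3)/(-3) = 209/9.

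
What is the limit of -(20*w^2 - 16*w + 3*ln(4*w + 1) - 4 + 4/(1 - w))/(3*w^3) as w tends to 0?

-68/3

Substitution gives 0/0; apply L'Hôpital's rule 3 times.
After differentiating numerator and denominator 3 times the quotient is (384/(4*w + 1)^3 + 24/(w - 1)^4)/(-18); at w = 0 this is -68/3.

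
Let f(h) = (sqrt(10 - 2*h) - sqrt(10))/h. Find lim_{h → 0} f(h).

Substitution gives 0/0. Multiply numerator and denominator by the conjugate √(10 - 2h) + √10.
The numerator becomes (10 - 2h) − 10 = -2h, so the expression simplifies to -2/(√(10 - 2h) + √10).
Letting h → 0 gives -2/(2√10) = -√(10)/10.

-√(10)/10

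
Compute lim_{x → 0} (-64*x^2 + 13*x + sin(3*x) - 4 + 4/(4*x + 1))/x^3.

-521/2

Substitution gives 0/0 (the numerator vanishes to order 3).
Expand each term to order x^3: the coefficient of x^3 in sin(3x) is -9/2 and in 4·1/(1 + 4x) is -256.
Lower-order terms cancel with the polynomial part, so the numerator is (-521/2)·x^3 + o(x^3), and the limit is (-521/2)/(1) = -521/2.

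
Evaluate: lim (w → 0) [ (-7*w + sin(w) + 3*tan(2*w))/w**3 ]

47/6

Substitution gives 0/0 (the numerator vanishes to order 3).
Expand each term to order w^3: the coefficient of w^3 in 3·tan(2w) is 8 and in sin(w) is -1/6.
Lower-order terms cancel with the polynomial part, so the numerator is (47/6)·w^3 + o(w^3), and the limit is (47/6)/(1) = 47/6.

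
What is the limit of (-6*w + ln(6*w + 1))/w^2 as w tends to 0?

Direct substitution gives 0/0.
Apply L'Hôpital: lim (-6 + 6/(6*w + 1))/(2*w), still 0/0.
After 2 applications of L'Hôpital's rule the quotient is (-36/(6*w + 1)^2)/(2); substituting w = 0 gives -18.

-18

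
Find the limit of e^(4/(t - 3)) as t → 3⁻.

As t → 3⁻, 4/(t - 3) → −∞, so e^(4/(t - 3)) → 0.

0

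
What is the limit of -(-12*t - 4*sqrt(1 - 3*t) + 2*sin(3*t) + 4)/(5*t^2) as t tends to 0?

-9/10

Substitution gives 0/0 (the numerator vanishes to order 2).
Expand each term to order t^2: the coefficient of t^2 in -4·√(1 - 3t) is 9/2 and in 2·sin(3t) is 0.
Lower-order terms cancel with the polynomial part, so the numerator is (9/2)·t^2 + o(t^2), and the limit is (9/2)/(-5) = -9/10.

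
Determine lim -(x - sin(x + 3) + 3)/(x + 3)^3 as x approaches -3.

Direct substitution gives 0/0.
Apply L'Hôpital: lim (1 - cos(x + 3))/(-3*(x + 3)^2), still 0/0.
Apply L'Hôpital: lim (sin(x + 3))/(-6*x - 18), still 0/0.
After 3 applications of L'Hôpital's rule the quotient is (cos(x + 3))/(-6); substituting x = -3 gives -1/6.

-1/6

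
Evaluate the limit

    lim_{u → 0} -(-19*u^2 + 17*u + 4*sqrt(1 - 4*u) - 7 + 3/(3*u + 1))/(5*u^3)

Substitution gives 0/0 (the numerator vanishes to order 3).
Expand each term to order u^3: the coefficient of u^3 in 3·1/(1 + 3u) is -81 and in 4·√(1 - 4u) is -16.
Lower-order terms cancel with the polynomial part, so the numerator is (-97)·u^3 + o(u^3), and the limit is (-97)/(-5) = 97/5.

97/5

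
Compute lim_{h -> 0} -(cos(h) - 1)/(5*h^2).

Direct substitution gives 0/0.
Apply L'Hôpital: lim (-sin(h))/(-10*h), still 0/0.
After 2 applications of L'Hôpital's rule the quotient is (-cos(h))/(-10); substituting h = 0 gives 1/10.

1/10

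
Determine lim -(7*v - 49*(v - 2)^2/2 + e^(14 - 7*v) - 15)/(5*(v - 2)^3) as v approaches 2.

Direct substitution gives 0/0.
Apply L'Hôpital: lim (-49*v - 7*e^(14 - 7*v) + 105)/(-15*(v - 2)^2), still 0/0.
Apply L'Hôpital: lim (49*e^(14 - 7*v) - 49)/(60 - 30*v), still 0/0.
After 3 applications of L'Hôpital's rule the quotient is (-343*e^(14 - 7*v))/(-30); substituting v = 2 gives 343/30.

343/30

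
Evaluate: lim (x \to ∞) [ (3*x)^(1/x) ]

Base → ∞ and exponent → 0: an ∞^0 form.
Take logs: (1/x)·ln(3·x^1) = (ln 3 + 1·ln x)/x → 0.
So the limit is e^0 = 1.

1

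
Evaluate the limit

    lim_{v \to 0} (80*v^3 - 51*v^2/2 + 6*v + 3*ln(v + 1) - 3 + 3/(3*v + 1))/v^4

969/4

Substitution gives 0/0; apply L'Hôpital's rule 4 times.
After differentiating numerator and denominator 4 times the quotient is (5832/(3*v + 1)^5 - 18/(v + 1)^4)/(24); at v = 0 this is 969/4.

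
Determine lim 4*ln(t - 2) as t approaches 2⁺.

As t → 2⁺, t - 2 → 0⁺ and ln(t - 2) → −∞.
Multiplying by 4 gives -∞.

-∞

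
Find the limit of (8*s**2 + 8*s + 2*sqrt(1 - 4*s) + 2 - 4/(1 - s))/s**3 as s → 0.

-12

Substitution gives 0/0; apply L'Hôpital's rule 3 times.
After differentiating numerator and denominator 3 times the quotient is (-24/(s - 1)^4 - 48/(1 - 4*s)^(5/2))/(6); at s = 0 this is -12.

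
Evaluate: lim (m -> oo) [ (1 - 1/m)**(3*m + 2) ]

e^(-3)

Write it as [(1 - 1/m)^m]^(3) · (1 - 1/m)^(2). The bracketed term tends to e^(-1) and the second factor to 1, so the limit is e^(-3).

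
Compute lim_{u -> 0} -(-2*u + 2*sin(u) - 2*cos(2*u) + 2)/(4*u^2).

-1

Substitution gives 0/0; apply L'Hôpital's rule 2 times.
After differentiating numerator and denominator 2 times the quotient is (-2*sin(u) + 8*cos(2*u))/(-8); at u = 0 this is -1.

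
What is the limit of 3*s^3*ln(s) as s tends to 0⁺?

0

This is a 0·(−∞) form. Rewrite as 3·ln(s) / s^(−3) and apply L'Hôpital:
the derivative quotient is 3·(1/s) / (−3·s^(−4)) = (-3/3)·s^3 → 0.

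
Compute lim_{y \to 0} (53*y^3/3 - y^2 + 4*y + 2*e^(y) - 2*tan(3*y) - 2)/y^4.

1/12

Substitution gives 0/0; apply L'Hôpital's rule 4 times.
After differentiating numerator and denominator 4 times the quotient is (2*e^(y) - 3888*tan(3*y)^5 - 6480*tan(3*y)^3 - 2592*tan(3*y))/(24); at y = 0 this is 1/12.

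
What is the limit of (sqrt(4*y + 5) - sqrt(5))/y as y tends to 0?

2*√(5)/5

Substitution gives 0/0. Multiply numerator and denominator by the conjugate √(5 + 4y) + √5.
The numerator becomes (5 + 4y) − 5 = 4y, so the expression simplifies to 4/(√(5 + 4y) + √5).
Letting y → 0 gives 4/(2√5) = 2*√(5)/5.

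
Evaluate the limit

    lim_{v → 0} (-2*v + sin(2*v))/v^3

Direct substitution gives 0/0.
Apply L'Hôpital: lim (2*cos(2*v) - 2)/(3*v^2), still 0/0.
Apply L'Hôpital: lim (-4*sin(2*v))/(6*v), still 0/0.
After 3 applications of L'Hôpital's rule the quotient is (-8*cos(2*v))/(6); substituting v = 0 gives -4/3.

-4/3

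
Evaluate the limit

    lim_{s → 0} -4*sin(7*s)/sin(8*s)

Substitution gives 0/0.
Divide numerator and denominator by s: sin(7s)/s → 7 and sin(8s)/s → 8, so the limit is -4·7/8 = -7/2.

-7/2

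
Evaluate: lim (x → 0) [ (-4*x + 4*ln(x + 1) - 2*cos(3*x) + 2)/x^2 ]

7

Substitution gives 0/0; apply L'Hôpital's rule 2 times.
After differentiating numerator and denominator 2 times the quotient is (18*cos(3*x) - 4/(x + 1)^2)/(2); at x = 0 this is 7.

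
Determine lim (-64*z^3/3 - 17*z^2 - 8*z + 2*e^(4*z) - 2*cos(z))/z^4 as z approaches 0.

85/4

Substitution gives 0/0; apply L'Hôpital's rule 4 times.
After differentiating numerator and denominator 4 times the quotient is (512*e^(4*z) - 2*cos(z))/(24); at z = 0 this is 85/4.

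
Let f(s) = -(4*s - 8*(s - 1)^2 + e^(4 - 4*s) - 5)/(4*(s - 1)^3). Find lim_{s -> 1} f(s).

8/3

Direct substitution gives 0/0.
Apply L'Hôpital: lim (-16*s - 4*e^(4 - 4*s) + 20)/(-12*(s - 1)^2), still 0/0.
Apply L'Hôpital: lim (16*e^(4 - 4*s) - 16)/(24 - 24*s), still 0/0.
After 3 applications of L'Hôpital's rule the quotient is (-64*e^(4 - 4*s))/(-24); substituting s = 1 gives 8/3.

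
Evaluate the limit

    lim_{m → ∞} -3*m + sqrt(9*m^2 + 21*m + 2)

An ∞ − ∞ form. Rationalising with the conjugate, the difference becomes (21m + 2) / (√(9*m^2 + 21*m + 2) + 3m).
For large m the denominator behaves like 2·3m, so the quotient tends to 21/6 = 7/2.

7/2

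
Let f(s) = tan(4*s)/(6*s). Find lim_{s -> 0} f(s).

2/3

Substitution gives 0/0.
Since tan(u)/u → 1 as u → 0, tan(4s)/(4s) → 1 and the limit is 4/6 = 2/3.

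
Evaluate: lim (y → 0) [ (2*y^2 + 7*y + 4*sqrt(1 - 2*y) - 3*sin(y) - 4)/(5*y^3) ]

Substitution gives 0/0 (the numerator vanishes to order 3).
Expand each term to order y^3: the coefficient of y^3 in -3·sin(y) is 1/2 and in 4·√(1 - 2y) is -2.
Lower-order terms cancel with the polynomial part, so the numerator is (-3/2)·y^3 + o(y^3), and the limit is (-3/2)/(5) = -3/10.

-3/10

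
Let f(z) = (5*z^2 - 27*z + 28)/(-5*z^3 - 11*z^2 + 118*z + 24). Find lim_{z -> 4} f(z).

Direct substitution gives 0/0, so factor. Both numerator and denominator have (z - 4) as a factor.
After cancelling, the expression reduces to (5*z - 7)/(-5*z^2 - 31*z - 6).
Substituting z = 4 gives -13/210.

-13/210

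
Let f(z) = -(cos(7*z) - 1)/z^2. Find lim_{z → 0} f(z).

49/2

Direct substitution gives 0/0.
Apply L'Hôpital: lim (-7*sin(7*z))/(-2*z), still 0/0.
After 2 applications of L'Hôpital's rule the quotient is (-49*cos(7*z))/(-2); substituting z = 0 gives 49/2.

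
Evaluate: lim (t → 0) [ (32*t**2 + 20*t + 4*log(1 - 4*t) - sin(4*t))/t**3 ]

Substitution gives 0/0 (the numerator vanishes to order 3).
Expand each term to order t^3: the coefficient of t^3 in −sin(4t) is 32/3 and in 4·ln(1 - 4t) is -256/3.
Lower-order terms cancel with the polynomial part, so the numerator is (-224/3)·t^3 + o(t^3), and the limit is (-224/3)/(1) = -224/3.

-224/3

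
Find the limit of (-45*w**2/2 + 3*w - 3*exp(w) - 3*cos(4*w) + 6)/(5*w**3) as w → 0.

-1/10

Substitution gives 0/0; apply L'Hôpital's rule 3 times.
After differentiating numerator and denominator 3 times the quotient is (-3*e^(w) - 192*sin(4*w))/(30); at w = 0 this is -1/10.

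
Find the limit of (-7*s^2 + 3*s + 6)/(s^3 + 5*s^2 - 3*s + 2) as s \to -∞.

The denominator has degree 3 and the numerator degree 2. Dividing numerator and denominator by s^3 sends every term to 0 except the leading denominator term, so the limit is 0.

0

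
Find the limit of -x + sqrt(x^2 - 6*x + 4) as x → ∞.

-3

This has the form ∞ − ∞. Multiply and divide by the conjugate √(x^2 - 6*x + 4) + x.
That gives (-6x + 4) / (√(x^2 - 6*x + 4) + x).
Divide numerator and denominator by x: the limit is -6/(2·1) = -3.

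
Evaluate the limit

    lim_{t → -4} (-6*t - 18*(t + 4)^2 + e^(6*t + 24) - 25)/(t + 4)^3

36

Direct substitution gives 0/0.
Apply L'Hôpital: lim (-36*t + 6*e^(6*t + 24) - 150)/(3*(t + 4)^2), still 0/0.
Apply L'Hôpital: lim (36*e^(6*t + 24) - 36)/(6*t + 24), still 0/0.
After 3 applications of L'Hôpital's rule the quotient is (216*e^(6*t + 24))/(6); substituting t = -4 gives 36.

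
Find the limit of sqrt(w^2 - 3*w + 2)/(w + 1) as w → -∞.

For large |w|, √(w^2 - 3*w + 2) ≈ √1·|w| and the denominator ≈ w.
Since w → −∞, |w| = −w, giving −√1/(1) = -1.

-1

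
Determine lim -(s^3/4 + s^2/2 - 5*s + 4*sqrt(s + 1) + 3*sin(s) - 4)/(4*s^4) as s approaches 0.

Substitution gives 0/0 (the numerator vanishes to order 4).
Expand each term to order s^4: the coefficient of s^4 in 3·sin(s) is 0 and in 4·√(1 + s) is -5/32.
Lower-order terms cancel with the polynomial part, so the numerator is (-5/32)·s^4 + o(s^4), and the limit is (-5/32)/(-4) = 5/128.

5/128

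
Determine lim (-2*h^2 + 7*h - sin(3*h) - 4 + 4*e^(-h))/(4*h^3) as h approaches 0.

23/24

Substitution gives 0/0 (the numerator vanishes to order 3).
Expand each term to order h^3: the coefficient of h^3 in 4·e^(-h) is -2/3 and in −sin(3h) is 9/2.
Lower-order terms cancel with the polynomial part, so the numerator is (23/6)·h^3 + o(h^3), and the limit is (23/6)/(4) = 23/24.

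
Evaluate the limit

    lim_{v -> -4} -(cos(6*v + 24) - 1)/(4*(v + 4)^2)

Direct substitution gives 0/0.
Apply L'Hôpital: lim (-6*sin(6*v + 24))/(-8*v - 32), still 0/0.
After 2 applications of L'Hôpital's rule the quotient is (-36*cos(6*v + 24))/(-8); substituting v = -4 gives 9/2.

9/2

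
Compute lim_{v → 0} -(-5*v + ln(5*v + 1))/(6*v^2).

25/12

Direct substitution gives 0/0.
Apply L'Hôpital: lim (-5 + 5/(5*v + 1))/(-12*v), still 0/0.
After 2 applications of L'Hôpital's rule the quotient is (-25/(5*v + 1)^2)/(-12); substituting v = 0 gives 25/12.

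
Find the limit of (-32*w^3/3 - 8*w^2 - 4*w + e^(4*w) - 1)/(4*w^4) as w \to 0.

8/3

Direct substitution gives 0/0.
Apply L'Hôpital: lim (-32*w^2 - 16*w + 4*e^(4*w) - 4)/(16*w^3), still 0/0.
Apply L'Hôpital: lim (-64*w + 16*e^(4*w) - 16)/(48*w^2), still 0/0.
Apply L'Hôpital: lim (64*e^(4*w) - 64)/(96*w), still 0/0.
After 4 applications of L'Hôpital's rule the quotient is (256*e^(4*w))/(96); substituting w = 0 gives 8/3.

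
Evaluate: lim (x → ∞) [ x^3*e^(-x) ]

0

Write as x^3/e^{1x}, an ∞/∞ form.
Exponential growth dominates any polynomial, so repeated L'Hôpital (or the standard result) gives 0.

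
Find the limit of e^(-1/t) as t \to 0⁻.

As t → 0⁻, -1/(t) → +∞, so e^(-1/(t)) → ∞.

∞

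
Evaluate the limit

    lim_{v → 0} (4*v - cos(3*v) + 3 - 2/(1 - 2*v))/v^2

Substitution gives 0/0 (the numerator vanishes to order 2).
Expand each term to order v^2: the coefficient of v^2 in -2·1/(1 - 2v) is -8 and in −cos(3v) is 9/2.
Lower-order terms cancel with the polynomial part, so the numerator is (-7/2)·v^2 + o(v^2), and the limit is (-7/2)/(1) = -7/2.

-7/2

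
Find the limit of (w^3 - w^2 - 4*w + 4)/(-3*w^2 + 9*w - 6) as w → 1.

At w = 1 both the top and bottom vanish — a removable singularity. Factoring out (w - 1) from each leaves (w^2 - 4)/(6 - 3*w), which at w = 1 equals -1.

-1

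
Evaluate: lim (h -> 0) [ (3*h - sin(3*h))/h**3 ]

Direct substitution gives 0/0.
Apply L'Hôpital: lim (3 - 3*cos(3*h))/(3*h^2), still 0/0.
Apply L'Hôpital: lim (9*sin(3*h))/(6*h), still 0/0.
After 3 applications of L'Hôpital's rule the quotient is (27*cos(3*h))/(6); substituting h = 0 gives 9/2.

9/2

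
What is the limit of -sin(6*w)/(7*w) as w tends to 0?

-6/7

Substitution gives 0/0.
Write it as (6/(-7))·sin(6w)/(6w); since sin(u)/u → 1, the limit is -6/7.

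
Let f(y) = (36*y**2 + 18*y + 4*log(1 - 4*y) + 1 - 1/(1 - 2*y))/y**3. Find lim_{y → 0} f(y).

Substitution gives 0/0; apply L'Hôpital's rule 3 times.
After differentiating numerator and denominator 3 times the quotient is (512/(4*y - 1)^3 - 48/(2*y - 1)^4)/(6); at y = 0 this is -280/3.

-280/3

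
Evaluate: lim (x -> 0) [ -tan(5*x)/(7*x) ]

-5/7

Substitution gives 0/0.
Since tan(u)/u → 1 as u → 0, tan(5x)/(5x) → 1 and the limit is 5/(-7) = -5/7.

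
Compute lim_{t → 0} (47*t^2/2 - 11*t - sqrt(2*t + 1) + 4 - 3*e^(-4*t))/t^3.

63/2

Substitution gives 0/0 (the numerator vanishes to order 3).
Expand each term to order t^3: the coefficient of t^3 in −√(1 + 2t) is -1/2 and in -3·e^(-4t) is 32.
Lower-order terms cancel with the polynomial part, so the numerator is (63/2)·t^3 + o(t^3), and the limit is (63/2)/(1) = 63/2.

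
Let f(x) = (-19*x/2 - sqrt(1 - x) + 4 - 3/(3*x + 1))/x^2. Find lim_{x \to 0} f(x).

-215/8

Substitution gives 0/0 (the numerator vanishes to order 2).
Expand each term to order x^2: the coefficient of x^2 in −√(1 - x) is 1/8 and in -3·1/(1 + 3x) is -27.
Lower-order terms cancel with the polynomial part, so the numerator is (-215/8)·x^2 + o(x^2), and the limit is (-215/8)/(1) = -215/8.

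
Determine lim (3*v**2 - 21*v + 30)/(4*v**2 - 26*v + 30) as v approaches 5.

Since v = 5 makes numerator and denominator zero, (v - 5) divides both.
Cancelling it gives (3*v - 6)/(4*v - 6); now plug in v = 5 to get 9/14.

9/14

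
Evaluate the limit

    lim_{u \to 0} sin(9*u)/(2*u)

Substitution gives 0/0.
Write it as (9/2)·sin(9u)/(9u); since sin(θ)/θ → 1, the limit is 9/2.

9/2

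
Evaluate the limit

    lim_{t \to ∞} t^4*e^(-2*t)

0

Write as t^4/e^{2t}, an ∞/∞ form.
Exponential growth dominates any polynomial, so repeated L'Hôpital (or the standard result) gives 0.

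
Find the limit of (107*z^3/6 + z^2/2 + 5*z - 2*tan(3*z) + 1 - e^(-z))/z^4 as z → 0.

-1/24

Substitution gives 0/0 (the numerator vanishes to order 4).
Expand each term to order z^4: the coefficient of z^4 in −e^(-z) is -1/24 and in -2·tan(3z) is 0.
Lower-order terms cancel with the polynomial part, so the numerator is (-1/24)·z^4 + o(z^4), and the limit is (-1/24)/(1) = -1/24.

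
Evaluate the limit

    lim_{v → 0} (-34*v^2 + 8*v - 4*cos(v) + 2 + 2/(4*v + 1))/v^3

Substitution gives 0/0 (the numerator vanishes to order 3).
Expand each term to order v^3: the coefficient of v^3 in 2·1/(1 + 4v) is -128 and in -4·cos(v) is 0.
Lower-order terms cancel with the polynomial part, so the numerator is (-128)·v^3 + o(v^3), and the limit is (-128)/(1) = -128.

-128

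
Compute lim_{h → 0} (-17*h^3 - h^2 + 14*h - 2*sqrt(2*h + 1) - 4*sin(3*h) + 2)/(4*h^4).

5/16

Substitution gives 0/0 (the numerator vanishes to order 4).
Expand each term to order h^4: the coefficient of h^4 in -4·sin(3h) is 0 and in -2·√(1 + 2h) is 5/4.
Lower-order terms cancel with the polynomial part, so the numerator is (5/4)·h^4 + o(h^4), and the limit is (5/4)/(4) = 5/16.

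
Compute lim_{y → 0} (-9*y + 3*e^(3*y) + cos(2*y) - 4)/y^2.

23/2

Substitution gives 0/0; apply L'Hôpital's rule 2 times.
After differentiating numerator and denominator 2 times the quotient is (27*e^(3*y) - 4*cos(2*y))/(2); at y = 0 this is 23/2.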